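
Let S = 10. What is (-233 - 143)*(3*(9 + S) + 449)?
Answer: -190256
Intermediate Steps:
(-233 - 143)*(3*(9 + S) + 449) = (-233 - 143)*(3*(9 + 10) + 449) = -376*(3*19 + 449) = -376*(57 + 449) = -376*506 = -190256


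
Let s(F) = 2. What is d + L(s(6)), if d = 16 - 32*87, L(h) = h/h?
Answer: -2767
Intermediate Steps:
L(h) = 1
d = -2768 (d = 16 - 2784 = -2768)
d + L(s(6)) = -2768 + 1 = -2767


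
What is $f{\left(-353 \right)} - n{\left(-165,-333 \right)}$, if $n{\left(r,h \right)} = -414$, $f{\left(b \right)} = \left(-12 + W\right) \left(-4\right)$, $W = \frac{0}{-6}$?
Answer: $462$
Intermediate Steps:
$W = 0$ ($W = 0 \left(- \frac{1}{6}\right) = 0$)
$f{\left(b \right)} = 48$ ($f{\left(b \right)} = \left(-12 + 0\right) \left(-4\right) = \left(-12\right) \left(-4\right) = 48$)
$f{\left(-353 \right)} - n{\left(-165,-333 \right)} = 48 - -414 = 48 + 414 = 462$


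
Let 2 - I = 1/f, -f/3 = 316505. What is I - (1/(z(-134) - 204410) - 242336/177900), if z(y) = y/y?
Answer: 644955942226622/191825035165925 ≈ 3.3622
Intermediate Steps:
f = -949515 (f = -3*316505 = -949515)
z(y) = 1
I = 1899031/949515 (I = 2 - 1/(-949515) = 2 - 1*(-1/949515) = 2 + 1/949515 = 1899031/949515 ≈ 2.0000)
I - (1/(z(-134) - 204410) - 242336/177900) = 1899031/949515 - (1/(1 - 204410) - 242336/177900) = 1899031/949515 - (1/(-204409) - 242336*1/177900) = 1899031/949515 - (-1/204409 - 60584/44475) = 1899031/949515 - 1*(-12383959331/9091090275) = 1899031/949515 + 12383959331/9091090275 = 644955942226622/191825035165925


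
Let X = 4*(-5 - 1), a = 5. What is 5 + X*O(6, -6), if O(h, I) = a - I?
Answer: -259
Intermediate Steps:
X = -24 (X = 4*(-6) = -24)
O(h, I) = 5 - I
5 + X*O(6, -6) = 5 - 24*(5 - 1*(-6)) = 5 - 24*(5 + 6) = 5 - 24*11 = 5 - 264 = -259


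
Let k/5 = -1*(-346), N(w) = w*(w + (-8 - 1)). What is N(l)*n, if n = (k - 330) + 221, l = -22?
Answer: 1105522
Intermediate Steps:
N(w) = w*(-9 + w) (N(w) = w*(w - 9) = w*(-9 + w))
k = 1730 (k = 5*(-1*(-346)) = 5*346 = 1730)
n = 1621 (n = (1730 - 330) + 221 = 1400 + 221 = 1621)
N(l)*n = -22*(-9 - 22)*1621 = -22*(-31)*1621 = 682*1621 = 1105522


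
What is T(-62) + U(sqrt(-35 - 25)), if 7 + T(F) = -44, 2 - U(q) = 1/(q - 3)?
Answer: -1126/23 + 2*I*sqrt(15)/69 ≈ -48.957 + 0.11226*I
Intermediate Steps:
U(q) = 2 - 1/(-3 + q) (U(q) = 2 - 1/(q - 3) = 2 - 1/(-3 + q))
T(F) = -51 (T(F) = -7 - 44 = -51)
T(-62) + U(sqrt(-35 - 25)) = -51 + (-7 + 2*sqrt(-35 - 25))/(-3 + sqrt(-35 - 25)) = -51 + (-7 + 2*sqrt(-60))/(-3 + sqrt(-60)) = -51 + (-7 + 2*(2*I*sqrt(15)))/(-3 + 2*I*sqrt(15)) = -51 + (-7 + 4*I*sqrt(15))/(-3 + 2*I*sqrt(15))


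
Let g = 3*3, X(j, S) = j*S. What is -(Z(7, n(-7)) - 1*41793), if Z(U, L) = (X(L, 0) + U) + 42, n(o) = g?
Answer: 41744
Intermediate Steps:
X(j, S) = S*j
g = 9
n(o) = 9
Z(U, L) = 42 + U (Z(U, L) = (0*L + U) + 42 = (0 + U) + 42 = U + 42 = 42 + U)
-(Z(7, n(-7)) - 1*41793) = -((42 + 7) - 1*41793) = -(49 - 41793) = -1*(-41744) = 41744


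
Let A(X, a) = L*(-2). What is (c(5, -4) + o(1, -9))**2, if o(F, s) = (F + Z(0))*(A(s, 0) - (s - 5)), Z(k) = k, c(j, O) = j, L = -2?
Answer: 529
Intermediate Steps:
A(X, a) = 4 (A(X, a) = -2*(-2) = 4)
o(F, s) = F*(9 - s) (o(F, s) = (F + 0)*(4 - (s - 5)) = F*(4 - (-5 + s)) = F*(4 + (5 - s)) = F*(9 - s))
(c(5, -4) + o(1, -9))**2 = (5 + 1*(9 - 1*(-9)))**2 = (5 + 1*(9 + 9))**2 = (5 + 1*18)**2 = (5 + 18)**2 = 23**2 = 529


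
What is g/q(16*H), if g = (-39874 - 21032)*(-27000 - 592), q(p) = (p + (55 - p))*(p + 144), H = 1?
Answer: 105032397/550 ≈ 1.9097e+5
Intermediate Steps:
q(p) = 7920 + 55*p (q(p) = 55*(144 + p) = 7920 + 55*p)
g = 1680518352 (g = -60906*(-27592) = 1680518352)
g/q(16*H) = 1680518352/(7920 + 55*(16*1)) = 1680518352/(7920 + 55*16) = 1680518352/(7920 + 880) = 1680518352/8800 = 1680518352*(1/8800) = 105032397/550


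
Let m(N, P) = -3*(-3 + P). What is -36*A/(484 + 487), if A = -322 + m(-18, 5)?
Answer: 11808/971 ≈ 12.161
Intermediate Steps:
m(N, P) = 9 - 3*P
A = -328 (A = -322 + (9 - 3*5) = -322 + (9 - 15) = -322 - 6 = -328)
-36*A/(484 + 487) = -(-11808)/(484 + 487) = -(-11808)/971 = -36*(-328/971) = 11808/971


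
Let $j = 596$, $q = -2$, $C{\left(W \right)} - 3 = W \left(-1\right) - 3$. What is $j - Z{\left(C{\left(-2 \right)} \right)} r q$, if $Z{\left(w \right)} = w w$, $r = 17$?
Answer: $732$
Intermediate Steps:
$C{\left(W \right)} = - W$ ($C{\left(W \right)} = 3 + \left(W \left(-1\right) - 3\right) = 3 - \left(3 + W\right) = - W$)
$Z{\left(w \right)} = w^{2}$
$j - Z{\left(C{\left(-2 \right)} \right)} r q = 596 - \left(\left(-1\right) \left(-2\right)\right)^{2} \cdot 17 \left(-2\right) = 596 - 2^{2} \cdot 17 \left(-2\right) = 596 - 4 \cdot 17 \left(-2\right) = 596 - 68 \left(-2\right) = 596 - -136 = 596 + 136 = 732$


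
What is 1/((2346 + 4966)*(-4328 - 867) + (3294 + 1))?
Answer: -1/37982545 ≈ -2.6328e-8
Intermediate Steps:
1/((2346 + 4966)*(-4328 - 867) + (3294 + 1)) = 1/(7312*(-5195) + 3295) = 1/(-37985840 + 3295) = 1/(-37982545) = -1/37982545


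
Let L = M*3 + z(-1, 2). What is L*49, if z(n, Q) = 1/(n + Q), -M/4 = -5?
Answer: 2989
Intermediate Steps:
M = 20 (M = -4*(-5) = 20)
z(n, Q) = 1/(Q + n)
L = 61 (L = 20*3 + 1/(2 - 1) = 60 + 1/1 = 60 + 1 = 61)
L*49 = 61*49 = 2989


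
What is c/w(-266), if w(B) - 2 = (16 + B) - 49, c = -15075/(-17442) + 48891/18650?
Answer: -31497377/2683669725 ≈ -0.011737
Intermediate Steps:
c = 31497377/9035925 (c = -15075*(-1/17442) + 48891*(1/18650) = 1675/1938 + 48891/18650 = 31497377/9035925 ≈ 3.4858)
w(B) = -31 + B (w(B) = 2 + ((16 + B) - 49) = 2 + (-33 + B) = -31 + B)
c/w(-266) = 31497377/(9035925*(-31 - 266)) = (31497377/9035925)/(-297) = (31497377/9035925)*(-1/297) = -31497377/2683669725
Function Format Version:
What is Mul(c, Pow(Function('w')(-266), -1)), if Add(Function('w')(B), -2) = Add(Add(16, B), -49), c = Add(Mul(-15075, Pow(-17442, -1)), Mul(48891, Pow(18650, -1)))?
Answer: Rational(-31497377, 2683669725) ≈ -0.011737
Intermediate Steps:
c = Rational(31497377, 9035925) (c = Add(Mul(-15075, Rational(-1, 17442)), Mul(48891, Rational(1, 18650))) = Add(Rational(1675, 1938), Rational(48891, 18650)) = Rational(31497377, 9035925) ≈ 3.4858)
Function('w')(B) = Add(-31, B) (Function('w')(B) = Add(2, Add(Add(16, B), -49)) = Add(2, Add(-33, B)) = Add(-31, B))
Mul(c, Pow(Function('w')(-266), -1)) = Mul(Rational(31497377, 9035925), Pow(Add(-31, -266), -1)) = Mul(Rational(31497377, 9035925), Pow(-297, -1)) = Mul(Rational(31497377, 9035925), Rational(-1, 297)) = Rational(-31497377, 2683669725)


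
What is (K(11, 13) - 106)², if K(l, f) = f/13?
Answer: 11025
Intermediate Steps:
K(l, f) = f/13 (K(l, f) = f*(1/13) = f/13)
(K(11, 13) - 106)² = ((1/13)*13 - 106)² = (1 - 106)² = (-105)² = 11025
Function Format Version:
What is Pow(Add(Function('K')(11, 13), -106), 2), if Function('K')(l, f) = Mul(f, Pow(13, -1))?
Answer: 11025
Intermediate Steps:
Function('K')(l, f) = Mul(Rational(1, 13), f) (Function('K')(l, f) = Mul(f, Rational(1, 13)) = Mul(Rational(1, 13), f))
Pow(Add(Function('K')(11, 13), -106), 2) = Pow(Add(Mul(Rational(1, 13), 13), -106), 2) = Pow(Add(1, -106), 2) = Pow(-105, 2) = 11025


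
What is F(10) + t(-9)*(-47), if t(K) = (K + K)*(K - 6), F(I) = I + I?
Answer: -12670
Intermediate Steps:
F(I) = 2*I
t(K) = 2*K*(-6 + K) (t(K) = (2*K)*(-6 + K) = 2*K*(-6 + K))
F(10) + t(-9)*(-47) = 2*10 + (2*(-9)*(-6 - 9))*(-47) = 20 + (2*(-9)*(-15))*(-47) = 20 + 270*(-47) = 20 - 12690 = -12670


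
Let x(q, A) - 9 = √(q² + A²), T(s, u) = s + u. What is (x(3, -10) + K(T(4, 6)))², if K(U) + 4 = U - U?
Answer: (5 + √109)² ≈ 238.40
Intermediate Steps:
K(U) = -4 (K(U) = -4 + (U - U) = -4 + 0 = -4)
x(q, A) = 9 + √(A² + q²) (x(q, A) = 9 + √(q² + A²) = 9 + √(A² + q²))
(x(3, -10) + K(T(4, 6)))² = ((9 + √((-10)² + 3²)) - 4)² = ((9 + √(100 + 9)) - 4)² = ((9 + √109) - 4)² = (5 + √109)²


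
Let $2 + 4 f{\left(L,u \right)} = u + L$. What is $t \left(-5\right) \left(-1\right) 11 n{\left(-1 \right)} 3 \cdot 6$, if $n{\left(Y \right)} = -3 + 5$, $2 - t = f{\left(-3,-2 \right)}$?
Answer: $7425$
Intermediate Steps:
$f{\left(L,u \right)} = - \frac{1}{2} + \frac{L}{4} + \frac{u}{4}$ ($f{\left(L,u \right)} = - \frac{1}{2} + \frac{u + L}{4} = - \frac{1}{2} + \frac{L + u}{4} = - \frac{1}{2} + \left(\frac{L}{4} + \frac{u}{4}\right) = - \frac{1}{2} + \frac{L}{4} + \frac{u}{4}$)
$t = \frac{15}{4}$ ($t = 2 - \left(- \frac{1}{2} + \frac{1}{4} \left(-3\right) + \frac{1}{4} \left(-2\right)\right) = 2 - \left(- \frac{1}{2} - \frac{3}{4} - \frac{1}{2}\right) = 2 - - \frac{7}{4} = 2 + \frac{7}{4} = \frac{15}{4} \approx 3.75$)
$n{\left(Y \right)} = 2$
$t \left(-5\right) \left(-1\right) 11 n{\left(-1 \right)} 3 \cdot 6 = \frac{15}{4} \left(-5\right) \left(-1\right) 11 \cdot 2 \cdot 3 \cdot 6 = \left(- \frac{75}{4}\right) \left(-1\right) 11 \cdot 6 \cdot 6 = \frac{75}{4} \cdot 11 \cdot 36 = \frac{825}{4} \cdot 36 = 7425$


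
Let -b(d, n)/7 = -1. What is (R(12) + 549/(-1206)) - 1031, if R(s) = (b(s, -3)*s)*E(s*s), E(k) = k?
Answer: 1482649/134 ≈ 11065.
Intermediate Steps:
b(d, n) = 7 (b(d, n) = -7*(-1) = 7)
R(s) = 7*s**3 (R(s) = (7*s)*(s*s) = (7*s)*s**2 = 7*s**3)
(R(12) + 549/(-1206)) - 1031 = (7*12**3 + 549/(-1206)) - 1031 = (7*1728 + 549*(-1/1206)) - 1031 = (12096 - 61/134) - 1031 = 1620803/134 - 1031 = 1482649/134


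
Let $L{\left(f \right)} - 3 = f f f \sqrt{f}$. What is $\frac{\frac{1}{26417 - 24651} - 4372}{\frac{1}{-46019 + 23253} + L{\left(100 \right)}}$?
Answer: $- \frac{87887585233}{201023840306251} \approx -0.0004372$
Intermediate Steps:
$L{\left(f \right)} = 3 + f^{\frac{7}{2}}$ ($L{\left(f \right)} = 3 + f f f \sqrt{f} = 3 + f^{2} f \sqrt{f} = 3 + f^{3} \sqrt{f} = 3 + f^{\frac{7}{2}}$)
$\frac{\frac{1}{26417 - 24651} - 4372}{\frac{1}{-46019 + 23253} + L{\left(100 \right)}} = \frac{\frac{1}{26417 - 24651} - 4372}{\frac{1}{-46019 + 23253} + \left(3 + 100^{\frac{7}{2}}\right)} = \frac{\frac{1}{1766} - 4372}{\frac{1}{-22766} + \left(3 + 10000000\right)} = \frac{\frac{1}{1766} - 4372}{- \frac{1}{22766} + 10000003} = - \frac{7720951}{1766 \cdot \frac{227660068297}{22766}} = \left(- \frac{7720951}{1766}\right) \frac{22766}{227660068297} = - \frac{87887585233}{201023840306251}$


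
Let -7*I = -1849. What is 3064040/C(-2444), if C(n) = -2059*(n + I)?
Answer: 21448280/31418281 ≈ 0.68267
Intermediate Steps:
I = 1849/7 (I = -1/7*(-1849) = 1849/7 ≈ 264.14)
C(n) = -3807091/7 - 2059*n (C(n) = -2059*(n + 1849/7) = -2059*(1849/7 + n) = -3807091/7 - 2059*n)
3064040/C(-2444) = 3064040/(-3807091/7 - 2059*(-2444)) = 3064040/(-3807091/7 + 5032196) = 3064040/(31418281/7) = 3064040*(7/31418281) = 21448280/31418281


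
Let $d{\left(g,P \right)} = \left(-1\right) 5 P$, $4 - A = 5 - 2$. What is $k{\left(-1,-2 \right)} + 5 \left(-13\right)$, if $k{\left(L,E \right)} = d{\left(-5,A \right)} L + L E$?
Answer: $-58$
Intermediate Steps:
$A = 1$ ($A = 4 - \left(5 - 2\right) = 4 - 3 = 1$)
$d{\left(g,P \right)} = - 5 P$
$k{\left(L,E \right)} = - 5 L + E L$ ($k{\left(L,E \right)} = \left(-5\right) 1 L + L E = - 5 L + E L$)
$k{\left(-1,-2 \right)} + 5 \left(-13\right) = - (-5 - 2) + 5 \left(-13\right) = \left(-1\right) \left(-7\right) - 65 = 7 - 65 = -58$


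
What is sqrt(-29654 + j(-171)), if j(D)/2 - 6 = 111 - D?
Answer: I*sqrt(29078) ≈ 170.52*I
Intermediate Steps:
j(D) = 234 - 2*D (j(D) = 12 + 2*(111 - D) = 12 + (222 - 2*D) = 234 - 2*D)
sqrt(-29654 + j(-171)) = sqrt(-29654 + (234 - 2*(-171))) = sqrt(-29654 + (234 + 342)) = sqrt(-29654 + 576) = sqrt(-29078) = I*sqrt(29078)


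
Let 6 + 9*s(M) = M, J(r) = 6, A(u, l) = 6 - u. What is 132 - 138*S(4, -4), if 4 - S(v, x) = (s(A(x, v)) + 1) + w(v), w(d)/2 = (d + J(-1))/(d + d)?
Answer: 373/3 ≈ 124.33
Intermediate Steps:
w(d) = (6 + d)/d (w(d) = 2*((d + 6)/(d + d)) = 2*((6 + d)/((2*d))) = 2*((6 + d)*(1/(2*d))) = 2*((6 + d)/(2*d)) = (6 + d)/d)
s(M) = -⅔ + M/9
S(v, x) = 3 + x/9 - (6 + v)/v (S(v, x) = 4 - (((-⅔ + (6 - x)/9) + 1) + (6 + v)/v) = 4 - (((-⅔ + (⅔ - x/9)) + 1) + (6 + v)/v) = 4 - ((-x/9 + 1) + (6 + v)/v) = 4 - ((1 - x/9) + (6 + v)/v) = 4 - (1 - x/9 + (6 + v)/v) = 4 + (-1 + x/9 - (6 + v)/v) = 3 + x/9 - (6 + v)/v)
132 - 138*S(4, -4) = 132 - 138*(2 - 6/4 + (⅑)*(-4)) = 132 - 138*(2 - 6*¼ - 4/9) = 132 - 138*(2 - 3/2 - 4/9) = 132 - 138*1/18 = 132 - 23/3 = 373/3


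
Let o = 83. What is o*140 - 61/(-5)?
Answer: 58161/5 ≈ 11632.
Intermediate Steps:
o*140 - 61/(-5) = 83*140 - 61/(-5) = 11620 - 61*(-⅕) = 11620 + 61/5 = 58161/5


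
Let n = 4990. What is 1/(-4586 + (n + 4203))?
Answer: 1/4607 ≈ 0.00021706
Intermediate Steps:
1/(-4586 + (n + 4203)) = 1/(-4586 + (4990 + 4203)) = 1/(-4586 + 9193) = 1/4607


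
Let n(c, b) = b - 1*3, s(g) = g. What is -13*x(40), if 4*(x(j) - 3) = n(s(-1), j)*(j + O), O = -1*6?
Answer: -8255/2 ≈ -4127.5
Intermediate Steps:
n(c, b) = -3 + b (n(c, b) = b - 3 = -3 + b)
O = -6
x(j) = 3 + (-6 + j)*(-3 + j)/4 (x(j) = 3 + ((-3 + j)*(j - 6))/4 = 3 + ((-3 + j)*(-6 + j))/4 = 3 + ((-6 + j)*(-3 + j))/4 = 3 + (-6 + j)*(-3 + j)/4)
-13*x(40) = -13*(15/2 - 9/4*40 + (1/4)*40**2) = -13*(15/2 - 90 + (1/4)*1600) = -13*(15/2 - 90 + 400) = -13*635/2 = -8255/2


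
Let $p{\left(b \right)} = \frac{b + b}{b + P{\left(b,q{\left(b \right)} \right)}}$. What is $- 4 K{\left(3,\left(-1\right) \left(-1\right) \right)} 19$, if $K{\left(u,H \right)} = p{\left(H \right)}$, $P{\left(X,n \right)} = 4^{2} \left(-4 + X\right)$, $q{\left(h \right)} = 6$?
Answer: $\frac{152}{47} \approx 3.234$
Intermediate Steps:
$P{\left(X,n \right)} = -64 + 16 X$ ($P{\left(X,n \right)} = 16 \left(-4 + X\right) = -64 + 16 X$)
$p{\left(b \right)} = \frac{2 b}{-64 + 17 b}$ ($p{\left(b \right)} = \frac{b + b}{b + \left(-64 + 16 b\right)} = \frac{2 b}{-64 + 17 b}$)
$K{\left(u,H \right)} = \frac{2 H}{-64 + 17 H}$
$- 4 K{\left(3,\left(-1\right) \left(-1\right) \right)} 19 = - 4 \frac{2 \left(\left(-1\right) \left(-1\right)\right)}{-64 + 17 \left(\left(-1\right) \left(-1\right)\right)} 19 = - 4 \cdot 2 \cdot 1 \frac{1}{-64 + 17 \cdot 1} \cdot 19 = - 4 \cdot 2 \cdot 1 \frac{1}{-64 + 17} \cdot 19 = - 4 \cdot 2 \cdot 1 \frac{1}{-47} \cdot 19 = - 4 \cdot 2 \cdot 1 \left(- \frac{1}{47}\right) 19 = \left(-4\right) \left(- \frac{2}{47}\right) 19 = \frac{8}{47} \cdot 19 = \frac{152}{47}$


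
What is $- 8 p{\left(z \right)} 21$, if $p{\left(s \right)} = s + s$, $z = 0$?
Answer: $0$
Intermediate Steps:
$p{\left(s \right)} = 2 s$
$- 8 p{\left(z \right)} 21 = - 8 \cdot 2 \cdot 0 \cdot 21 = \left(-8\right) 0 \cdot 21 = 0 \cdot 21 = 0$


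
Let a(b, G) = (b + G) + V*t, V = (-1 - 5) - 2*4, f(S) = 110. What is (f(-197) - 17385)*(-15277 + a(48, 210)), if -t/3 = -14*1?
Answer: 269610925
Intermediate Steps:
t = 42 (t = -(-42) = -3*(-14) = 42)
V = -14 (V = -6 - 8 = -14)
a(b, G) = -588 + G + b (a(b, G) = (b + G) - 14*42 = (G + b) - 588 = -588 + G + b)
(f(-197) - 17385)*(-15277 + a(48, 210)) = (110 - 17385)*(-15277 + (-588 + 210 + 48)) = -17275*(-15277 - 330) = -17275*(-15607) = 269610925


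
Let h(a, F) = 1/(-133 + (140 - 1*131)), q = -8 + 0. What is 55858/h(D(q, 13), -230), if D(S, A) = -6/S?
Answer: -6926392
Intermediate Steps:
q = -8
h(a, F) = -1/124 (h(a, F) = 1/(-133 + (140 - 131)) = 1/(-133 + 9) = 1/(-124) = -1/124)
55858/h(D(q, 13), -230) = 55858/(-1/124) = 55858*(-124) = -6926392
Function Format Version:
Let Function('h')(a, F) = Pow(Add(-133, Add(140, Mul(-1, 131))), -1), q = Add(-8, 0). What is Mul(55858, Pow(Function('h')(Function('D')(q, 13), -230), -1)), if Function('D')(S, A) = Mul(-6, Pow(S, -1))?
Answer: -6926392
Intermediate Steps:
q = -8
Function('h')(a, F) = Rational(-1, 124) (Function('h')(a, F) = Pow(Add(-133, Add(140, -131)), -1) = Pow(Add(-133, 9), -1) = Pow(-124, -1) = Rational(-1, 124))
Mul(55858, Pow(Function('h')(Function('D')(q, 13), -230), -1)) = Mul(55858, Pow(Rational(-1, 124), -1)) = Mul(55858, -124) = -6926392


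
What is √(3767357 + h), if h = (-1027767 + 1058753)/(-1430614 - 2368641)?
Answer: 3*√6042145141991067055/3799255 ≈ 1941.0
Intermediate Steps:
h = -30986/3799255 (h = 30986/(-3799255) = 30986*(-1/3799255) = -30986/3799255 ≈ -0.0081558)
√(3767357 + h) = √(3767357 - 30986/3799255) = √(14313149888049/3799255) = 3*√6042145141991067055/3799255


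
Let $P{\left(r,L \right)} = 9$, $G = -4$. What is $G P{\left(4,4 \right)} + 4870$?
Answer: $4834$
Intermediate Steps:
$G P{\left(4,4 \right)} + 4870 = \left(-4\right) 9 + 4870 = -36 + 4870 = 4834$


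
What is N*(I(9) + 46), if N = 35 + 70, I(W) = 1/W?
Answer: 14525/3 ≈ 4841.7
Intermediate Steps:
I(W) = 1/W
N = 105
N*(I(9) + 46) = 105*(1/9 + 46) = 105*(⅑ + 46) = 105*(415/9) = 14525/3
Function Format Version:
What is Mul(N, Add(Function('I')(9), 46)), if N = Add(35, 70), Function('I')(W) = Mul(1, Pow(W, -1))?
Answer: Rational(14525, 3) ≈ 4841.7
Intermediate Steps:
Function('I')(W) = Pow(W, -1)
N = 105
Mul(N, Add(Function('I')(9), 46)) = Mul(105, Add(Pow(9, -1), 46)) = Mul(105, Add(Rational(1, 9), 46)) = Mul(105, Rational(415, 9)) = Rational(14525, 3)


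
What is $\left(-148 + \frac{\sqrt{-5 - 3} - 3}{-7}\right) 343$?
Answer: $-50617 - 98 i \sqrt{2} \approx -50617.0 - 138.59 i$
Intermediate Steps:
$\left(-148 + \frac{\sqrt{-5 - 3} - 3}{-7}\right) 343 = \left(-148 + \left(\sqrt{-8} - 3\right) \left(- \frac{1}{7}\right)\right) 343 = \left(-148 + \left(2 i \sqrt{2} - 3\right) \left(- \frac{1}{7}\right)\right) 343 = \left(-148 + \left(-3 + 2 i \sqrt{2}\right) \left(- \frac{1}{7}\right)\right) 343 = \left(-148 + \left(\frac{3}{7} - \frac{2 i \sqrt{2}}{7}\right)\right) 343 = \left(- \frac{1033}{7} - \frac{2 i \sqrt{2}}{7}\right) 343 = -50617 - 98 i \sqrt{2}$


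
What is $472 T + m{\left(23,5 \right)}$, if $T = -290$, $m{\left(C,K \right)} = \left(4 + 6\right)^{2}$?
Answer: $-136780$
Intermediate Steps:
$m{\left(C,K \right)} = 100$ ($m{\left(C,K \right)} = 10^{2} = 100$)
$472 T + m{\left(23,5 \right)} = 472 \left(-290\right) + 100 = -136880 + 100 = -136780$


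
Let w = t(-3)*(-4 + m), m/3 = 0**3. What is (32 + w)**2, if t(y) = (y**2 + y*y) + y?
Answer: 784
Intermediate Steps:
m = 0 (m = 3*0**3 = 3*0 = 0)
t(y) = y + 2*y**2 (t(y) = (y**2 + y**2) + y = 2*y**2 + y = y + 2*y**2)
w = -60 (w = (-3*(1 + 2*(-3)))*(-4 + 0) = -3*(1 - 6)*(-4) = -3*(-5)*(-4) = 15*(-4) = -60)
(32 + w)**2 = (32 - 60)**2 = (-28)**2 = 784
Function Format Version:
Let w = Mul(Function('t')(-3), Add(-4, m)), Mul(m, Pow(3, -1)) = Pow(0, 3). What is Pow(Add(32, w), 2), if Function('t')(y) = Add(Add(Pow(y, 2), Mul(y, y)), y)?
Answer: 784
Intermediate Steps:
m = 0 (m = Mul(3, Pow(0, 3)) = Mul(3, 0) = 0)
Function('t')(y) = Add(y, Mul(2, Pow(y, 2))) (Function('t')(y) = Add(Add(Pow(y, 2), Pow(y, 2)), y) = Add(Mul(2, Pow(y, 2)), y) = Add(y, Mul(2, Pow(y, 2))))
w = -60 (w = Mul(Mul(-3, Add(1, Mul(2, -3))), Add(-4, 0)) = Mul(Mul(-3, Add(1, -6)), -4) = Mul(Mul(-3, -5), -4) = Mul(15, -4) = -60)
Pow(Add(32, w), 2) = Pow(Add(32, -60), 2) = Pow(-28, 2) = 784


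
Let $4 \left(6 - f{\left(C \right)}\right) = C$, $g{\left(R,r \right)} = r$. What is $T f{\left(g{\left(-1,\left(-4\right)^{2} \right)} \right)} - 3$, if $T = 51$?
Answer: $99$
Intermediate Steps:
$f{\left(C \right)} = 6 - \frac{C}{4}$
$T f{\left(g{\left(-1,\left(-4\right)^{2} \right)} \right)} - 3 = 51 \left(6 - \frac{\left(-4\right)^{2}}{4}\right) - 3 = 51 \left(6 - 4\right) - 3 = 51 \cdot 2 - 3 = 102 - 3 = 99$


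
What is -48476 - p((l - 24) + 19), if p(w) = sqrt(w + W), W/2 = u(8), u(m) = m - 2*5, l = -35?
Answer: -48476 - 2*I*sqrt(11) ≈ -48476.0 - 6.6332*I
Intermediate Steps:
u(m) = -10 + m (u(m) = m - 10 = -10 + m)
W = -4 (W = 2*(-10 + 8) = 2*(-2) = -4)
p(w) = sqrt(-4 + w) (p(w) = sqrt(w - 4) = sqrt(-4 + w))
-48476 - p((l - 24) + 19) = -48476 - sqrt(-4 + ((-35 - 24) + 19)) = -48476 - sqrt(-4 + (-59 + 19)) = -48476 - sqrt(-4 - 40) = -48476 - sqrt(-44) = -48476 - 2*I*sqrt(11)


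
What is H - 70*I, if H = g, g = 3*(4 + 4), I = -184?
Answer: 12904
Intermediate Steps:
g = 24 (g = 3*8 = 24)
H = 24
H - 70*I = 24 - 70*(-184) = 24 + 12880 = 12904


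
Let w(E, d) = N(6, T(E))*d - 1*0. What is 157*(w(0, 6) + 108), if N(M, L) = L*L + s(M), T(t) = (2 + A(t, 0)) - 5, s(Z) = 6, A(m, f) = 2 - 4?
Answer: 46158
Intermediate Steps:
A(m, f) = -2
T(t) = -5 (T(t) = (2 - 2) - 5 = 0 - 5 = -5)
N(M, L) = 6 + L² (N(M, L) = L*L + 6 = L² + 6 = 6 + L²)
w(E, d) = 31*d (w(E, d) = (6 + (-5)²)*d - 1*0 = (6 + 25)*d + 0 = 31*d + 0 = 31*d)
157*(w(0, 6) + 108) = 157*(31*6 + 108) = 157*(186 + 108) = 157*294 = 46158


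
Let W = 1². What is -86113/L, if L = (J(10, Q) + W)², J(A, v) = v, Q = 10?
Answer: -86113/121 ≈ -711.68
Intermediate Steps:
W = 1
L = 121 (L = (10 + 1)² = 11² = 121)
-86113/L = -86113/121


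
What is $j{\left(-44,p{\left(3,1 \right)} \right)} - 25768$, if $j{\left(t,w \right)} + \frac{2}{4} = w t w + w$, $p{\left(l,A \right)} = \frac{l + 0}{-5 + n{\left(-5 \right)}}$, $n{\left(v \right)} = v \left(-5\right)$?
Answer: $- \frac{1288467}{50} \approx -25769.0$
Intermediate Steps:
$n{\left(v \right)} = - 5 v$
$p{\left(l,A \right)} = \frac{l}{20}$ ($p{\left(l,A \right)} = \frac{l + 0}{-5 - -25} = \frac{l}{-5 + 25} = \frac{l}{20}$)
$j{\left(t,w \right)} = - \frac{1}{2} + w + t w^{2}$ ($j{\left(t,w \right)} = - \frac{1}{2} + \left(w t w + w\right) = - \frac{1}{2} + \left(t w w + w\right) = - \frac{1}{2} + \left(t w^{2} + w\right) = - \frac{1}{2} + \left(w + t w^{2}\right) = - \frac{1}{2} + w + t w^{2}$)
$j{\left(-44,p{\left(3,1 \right)} \right)} - 25768 = \left(- \frac{1}{2} + \frac{1}{20} \cdot 3 - 44 \left(\frac{1}{20} \cdot 3\right)^{2}\right) - 25768 = \left(- \frac{1}{2} + \frac{3}{20} - 44 \left(\frac{3}{20}\right)^{2}\right) - 25768 = \left(- \frac{1}{2} + \frac{3}{20} - \frac{99}{100}\right) - 25768 = - \frac{67}{50} - 25768 = - \frac{1288467}{50}$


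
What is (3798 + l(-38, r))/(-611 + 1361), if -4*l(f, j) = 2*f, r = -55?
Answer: 3817/750 ≈ 5.0893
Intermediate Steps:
l(f, j) = -f/2
(3798 + l(-38, r))/(-611 + 1361) = (3798 - 1/2*(-38))/(-611 + 1361) = (3798 + 19)/750 = 3817*(1/750) = 3817/750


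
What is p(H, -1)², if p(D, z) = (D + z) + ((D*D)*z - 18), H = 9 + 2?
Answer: 16641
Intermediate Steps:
H = 11
p(D, z) = -18 + D + z + z*D² (p(D, z) = (D + z) + (D²*z - 18) = (D + z) + (z*D² - 18) = (D + z) + (-18 + z*D²) = -18 + D + z + z*D²)
p(H, -1)² = (-18 + 11 - 1 - 1*11²)² = (-18 + 11 - 1 - 1*121)² = (-18 + 11 - 1 - 121)² = (-129)² = 16641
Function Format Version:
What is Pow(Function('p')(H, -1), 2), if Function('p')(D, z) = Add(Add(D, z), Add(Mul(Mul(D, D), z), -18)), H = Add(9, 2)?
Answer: 16641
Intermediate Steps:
H = 11
Function('p')(D, z) = Add(-18, D, z, Mul(z, Pow(D, 2))) (Function('p')(D, z) = Add(Add(D, z), Add(Mul(Pow(D, 2), z), -18)) = Add(Add(D, z), Add(Mul(z, Pow(D, 2)), -18)) = Add(Add(D, z), Add(-18, Mul(z, Pow(D, 2)))) = Add(-18, D, z, Mul(z, Pow(D, 2))))
Pow(Function('p')(H, -1), 2) = Pow(Add(-18, 11, -1, Mul(-1, Pow(11, 2))), 2) = Pow(Add(-18, 11, -1, Mul(-1, 121)), 2) = Pow(Add(-18, 11, -1, -121), 2) = Pow(-129, 2) = 16641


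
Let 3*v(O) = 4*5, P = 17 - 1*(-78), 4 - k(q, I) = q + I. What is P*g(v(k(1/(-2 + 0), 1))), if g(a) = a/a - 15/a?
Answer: -475/4 ≈ -118.75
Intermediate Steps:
k(q, I) = 4 - I - q (k(q, I) = 4 - (q + I) = 4 - (I + q) = 4 + (-I - q) = 4 - I - q)
P = 95 (P = 17 + 78 = 95)
v(O) = 20/3 (v(O) = (4*5)/3 = (1/3)*20 = 20/3)
g(a) = 1 - 15/a
P*g(v(k(1/(-2 + 0), 1))) = 95*((-15 + 20/3)/(20/3)) = 95*((3/20)*(-25/3)) = 95*(-5/4) = -475/4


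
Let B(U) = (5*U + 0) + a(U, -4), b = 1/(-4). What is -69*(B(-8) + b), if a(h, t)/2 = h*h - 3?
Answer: -22563/4 ≈ -5640.8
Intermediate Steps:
a(h, t) = -6 + 2*h**2 (a(h, t) = 2*(h*h - 3) = 2*(h**2 - 3) = 2*(-3 + h**2) = -6 + 2*h**2)
b = -1/4 ≈ -0.25000
B(U) = -6 + 2*U**2 + 5*U (B(U) = (5*U + 0) + (-6 + 2*U**2) = 5*U + (-6 + 2*U**2) = -6 + 2*U**2 + 5*U)
-69*(B(-8) + b) = -69*((-6 + 2*(-8)**2 + 5*(-8)) - 1/4) = -69*((-6 + 2*64 - 40) - 1/4) = -69*((-6 + 128 - 40) - 1/4) = -69*(82 - 1/4) = -69*327/4 = -22563/4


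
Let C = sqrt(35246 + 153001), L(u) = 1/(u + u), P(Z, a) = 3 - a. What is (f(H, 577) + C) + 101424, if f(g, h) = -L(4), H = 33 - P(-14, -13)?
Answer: 811391/8 + sqrt(188247) ≈ 1.0186e+5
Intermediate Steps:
L(u) = 1/(2*u)
C = sqrt(188247) ≈ 433.87
H = 17 (H = 33 - (3 - 1*(-13)) = 33 - (3 + 13) = 33 - 1*16 = 33 - 16 = 17)
f(g, h) = -1/8 (f(g, h) = -1/(2*4) = -1*1/8 = -1/8)
(f(H, 577) + C) + 101424 = (-1/8 + sqrt(188247)) + 101424 = 811391/8 + sqrt(188247)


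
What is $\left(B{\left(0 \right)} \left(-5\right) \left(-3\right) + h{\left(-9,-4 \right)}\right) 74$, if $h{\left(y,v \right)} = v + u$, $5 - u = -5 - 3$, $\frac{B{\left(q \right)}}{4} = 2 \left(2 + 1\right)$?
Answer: $27306$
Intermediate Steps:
$B{\left(q \right)} = 24$ ($B{\left(q \right)} = 4 \cdot 2 \left(2 + 1\right) = 4 \cdot 2 \cdot 3 = 4 \cdot 6 = 24$)
$u = 13$ ($u = 5 - \left(-5 - 3\right) = 5 - -8 = 5 + 8 = 13$)
$h{\left(y,v \right)} = 13 + v$ ($h{\left(y,v \right)} = v + 13 = 13 + v$)
$\left(B{\left(0 \right)} \left(-5\right) \left(-3\right) + h{\left(-9,-4 \right)}\right) 74 = \left(24 \left(-5\right) \left(-3\right) + \left(13 - 4\right)\right) 74 = \left(\left(-120\right) \left(-3\right) + 9\right) 74 = \left(360 + 9\right) 74 = 369 \cdot 74 = 27306$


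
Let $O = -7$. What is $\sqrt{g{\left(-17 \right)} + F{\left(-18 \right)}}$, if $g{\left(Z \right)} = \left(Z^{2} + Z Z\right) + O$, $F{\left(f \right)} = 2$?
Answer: $\sqrt{573} \approx 23.937$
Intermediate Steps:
$g{\left(Z \right)} = -7 + 2 Z^{2}$ ($g{\left(Z \right)} = \left(Z^{2} + Z Z\right) - 7 = \left(Z^{2} + Z^{2}\right) - 7 = 2 Z^{2} - 7 = -7 + 2 Z^{2}$)
$\sqrt{g{\left(-17 \right)} + F{\left(-18 \right)}} = \sqrt{\left(-7 + 2 \left(-17\right)^{2}\right) + 2} = \sqrt{\left(-7 + 2 \cdot 289\right) + 2} = \sqrt{\left(-7 + 578\right) + 2} = \sqrt{571 + 2} = \sqrt{573}$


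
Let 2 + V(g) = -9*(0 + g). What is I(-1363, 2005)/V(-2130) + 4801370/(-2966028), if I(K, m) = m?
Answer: -21521443505/14213206176 ≈ -1.5142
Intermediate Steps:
V(g) = -2 - 9*g (V(g) = -2 - 9*(0 + g) = -2 - 9*g)
I(-1363, 2005)/V(-2130) + 4801370/(-2966028) = 2005/(-2 - 9*(-2130)) + 4801370/(-2966028) = 2005/(-2 + 19170) + 4801370*(-1/2966028) = 2005/19168 - 2400685/1483014 = -21521443505/14213206176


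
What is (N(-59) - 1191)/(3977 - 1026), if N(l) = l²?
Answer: 2290/2951 ≈ 0.77601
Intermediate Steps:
(N(-59) - 1191)/(3977 - 1026) = ((-59)² - 1191)/(3977 - 1026) = (3481 - 1191)/2951 = 2290*(1/2951) = 2290/2951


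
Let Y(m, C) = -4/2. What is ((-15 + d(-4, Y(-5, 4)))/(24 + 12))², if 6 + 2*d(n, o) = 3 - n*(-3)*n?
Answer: 25/576 ≈ 0.043403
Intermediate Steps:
Y(m, C) = -2 (Y(m, C) = -4*½ = -2)
d(n, o) = -3/2 + 3*n²/2 (d(n, o) = -3 + (3 - n*(-3)*n)/2 = -3 + (3 - (-3*n)*n)/2 = -3 + (3 - (-3)*n²)/2 = -3 + (3 + 3*n²)/2 = -3 + (3/2 + 3*n²/2) = -3/2 + 3*n²/2)
((-15 + d(-4, Y(-5, 4)))/(24 + 12))² = ((-15 + (-3/2 + (3/2)*(-4)²))/(24 + 12))² = ((-15 + (-3/2 + (3/2)*16))/36)² = ((-15 + (-3/2 + 24))*(1/36))² = ((-15 + 45/2)*(1/36))² = ((15/2)*(1/36))² = (5/24)² = 25/576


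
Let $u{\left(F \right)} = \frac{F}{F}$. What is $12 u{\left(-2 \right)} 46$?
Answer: $552$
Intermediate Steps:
$u{\left(F \right)} = 1$
$12 u{\left(-2 \right)} 46 = 12 \cdot 1 \cdot 46 = 12 \cdot 46 = 552$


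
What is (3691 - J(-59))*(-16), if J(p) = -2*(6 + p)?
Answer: -57360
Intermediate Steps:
J(p) = -12 - 2*p
(3691 - J(-59))*(-16) = (3691 - (-12 - 2*(-59)))*(-16) = (3691 - (-12 + 118))*(-16) = (3691 - 1*106)*(-16) = (3691 - 106)*(-16) = 3585*(-16) = -57360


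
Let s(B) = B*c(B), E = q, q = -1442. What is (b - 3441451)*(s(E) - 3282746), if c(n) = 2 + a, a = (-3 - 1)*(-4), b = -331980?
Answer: 12485158696562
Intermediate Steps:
E = -1442
a = 16 (a = -4*(-4) = 16)
c(n) = 18 (c(n) = 2 + 16 = 18)
s(B) = 18*B (s(B) = B*18 = 18*B)
(b - 3441451)*(s(E) - 3282746) = (-331980 - 3441451)*(18*(-1442) - 3282746) = -3773431*(-25956 - 3282746) = -3773431*(-3308702) = 12485158696562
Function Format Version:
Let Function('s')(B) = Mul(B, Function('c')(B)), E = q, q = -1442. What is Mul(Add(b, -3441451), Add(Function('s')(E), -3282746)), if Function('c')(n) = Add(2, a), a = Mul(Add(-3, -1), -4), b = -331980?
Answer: 12485158696562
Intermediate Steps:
E = -1442
a = 16 (a = Mul(-4, -4) = 16)
Function('c')(n) = 18 (Function('c')(n) = Add(2, 16) = 18)
Function('s')(B) = Mul(18, B) (Function('s')(B) = Mul(B, 18) = Mul(18, B))
Mul(Add(b, -3441451), Add(Function('s')(E), -3282746)) = Mul(Add(-331980, -3441451), Add(Mul(18, -1442), -3282746)) = Mul(-3773431, Add(-25956, -3282746)) = Mul(-3773431, -3308702) = 12485158696562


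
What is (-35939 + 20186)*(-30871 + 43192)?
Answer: -194092713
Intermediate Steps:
(-35939 + 20186)*(-30871 + 43192) = -15753*12321 = -194092713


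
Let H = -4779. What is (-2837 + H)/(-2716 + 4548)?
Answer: -952/229 ≈ -4.1572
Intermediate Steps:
(-2837 + H)/(-2716 + 4548) = (-2837 - 4779)/(-2716 + 4548) = -7616/1832 = -7616*1/1832 = -952/229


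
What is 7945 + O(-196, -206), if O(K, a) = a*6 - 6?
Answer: 6703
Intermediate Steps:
O(K, a) = -6 + 6*a (O(K, a) = 6*a - 6 = -6 + 6*a)
7945 + O(-196, -206) = 7945 + (-6 + 6*(-206)) = 7945 + (-6 - 1236) = 7945 - 1242 = 6703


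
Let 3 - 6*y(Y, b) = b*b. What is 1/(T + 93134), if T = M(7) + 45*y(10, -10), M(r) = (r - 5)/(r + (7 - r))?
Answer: 14/1293695 ≈ 1.0822e-5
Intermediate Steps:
y(Y, b) = ½ - b²/6 (y(Y, b) = ½ - b*b/6 = ½ - b²/6)
M(r) = -5/7 + r/7 (M(r) = (-5 + r)/7 = (-5 + r)*(⅐) = -5/7 + r/7)
T = -10181/14 (T = (-5/7 + (⅐)*7) + 45*(½ - ⅙*(-10)²) = (-5/7 + 1) + 45*(½ - ⅙*100) = 2/7 + 45*(½ - 50/3) = 2/7 + 45*(-97/6) = 2/7 - 1455/2 = -10181/14 ≈ -727.21)
1/(T + 93134) = 1/(-10181/14 + 93134) = 1/(1293695/14) = 14/1293695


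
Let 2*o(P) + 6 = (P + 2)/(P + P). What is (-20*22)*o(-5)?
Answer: 1254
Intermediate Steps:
o(P) = -3 + (2 + P)/(4*P) (o(P) = -3 + ((P + 2)/(P + P))/2 = -3 + ((2 + P)/((2*P)))/2 = -3 + ((2 + P)*(1/(2*P)))/2 = -3 + ((2 + P)/(2*P))/2 = -3 + (2 + P)/(4*P))
(-20*22)*o(-5) = (-20*22)*((¼)*(2 - 11*(-5))/(-5)) = -110*(-1)*(2 + 55)/5 = -110*(-1)*57/5 = -440*(-57/20) = 1254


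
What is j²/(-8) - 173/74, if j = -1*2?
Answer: -105/37 ≈ -2.8378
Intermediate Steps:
j = -2
j²/(-8) - 173/74 = (-2)²/(-8) - 173/74 = 4*(-⅛) - 173*1/74 = -½ - 173/74 = -105/37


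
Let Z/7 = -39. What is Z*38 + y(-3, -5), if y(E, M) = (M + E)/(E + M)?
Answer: -10373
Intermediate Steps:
Z = -273 (Z = 7*(-39) = -273)
y(E, M) = 1 (y(E, M) = (E + M)/(E + M) = 1)
Z*38 + y(-3, -5) = -273*38 + 1 = -10374 + 1 = -10373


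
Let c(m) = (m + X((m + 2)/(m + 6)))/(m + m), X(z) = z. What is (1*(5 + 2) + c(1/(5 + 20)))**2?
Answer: 3132900/22801 ≈ 137.40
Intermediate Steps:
c(m) = (m + (2 + m)/(6 + m))/(2*m) (c(m) = (m + (m + 2)/(m + 6))/(m + m) = (m + (2 + m)/(6 + m))/((2*m)) = (m + (2 + m)/(6 + m))*(1/(2*m)) = (m + (2 + m)/(6 + m))/(2*m))
(1*(5 + 2) + c(1/(5 + 20)))**2 = (1*(5 + 2) + (2 + 1/(5 + 20) + (6 + 1/(5 + 20))/(5 + 20))/(2*(1/(5 + 20))*(6 + 1/(5 + 20))))**2 = (1*7 + (2 + 1/25 + (6 + 1/25)/25)/(2*(1/25)*(6 + 1/25)))**2 = (7 + (2 + 1/25 + (6 + 1/25)/25)/(2*(1/25)*(6 + 1/25)))**2 = (7 + (1/2)*25*(2 + 1/25 + (1/25)*(151/25))/(151/25))**2 = (7 + (1/2)*25*(25/151)*(2 + 1/25 + 151/625))**2 = (7 + (1/2)*25*(25/151)*(1426/625))**2 = (7 + 713/151)**2 = (1770/151)**2 = 3132900/22801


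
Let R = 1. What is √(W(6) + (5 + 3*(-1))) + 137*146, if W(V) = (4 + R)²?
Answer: 20002 + 3*√3 ≈ 20007.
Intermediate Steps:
W(V) = 25 (W(V) = (4 + 1)² = 5² = 25)
√(W(6) + (5 + 3*(-1))) + 137*146 = √(25 + (5 + 3*(-1))) + 137*146 = √(25 + (5 - 3)) + 20002 = √(25 + 2) + 20002 = √27 + 20002 = 3*√3 + 20002 = 20002 + 3*√3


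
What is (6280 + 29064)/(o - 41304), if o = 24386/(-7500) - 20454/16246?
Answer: -1076622420000/1258308864989 ≈ -0.85561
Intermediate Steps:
o = -137394989/30461250 (o = 24386*(-1/7500) - 20454*1/16246 = -12193/3750 - 10227/8123 = -137394989/30461250 ≈ -4.5105)
(6280 + 29064)/(o - 41304) = (6280 + 29064)/(-137394989/30461250 - 41304) = 35344/(-1258308864989/30461250) = 35344*(-30461250/1258308864989) = -1076622420000/1258308864989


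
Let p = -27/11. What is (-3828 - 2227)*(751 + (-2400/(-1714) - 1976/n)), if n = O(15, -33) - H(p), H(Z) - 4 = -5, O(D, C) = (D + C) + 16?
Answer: -14158037145/857 ≈ -1.6520e+7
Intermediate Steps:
O(D, C) = 16 + C + D (O(D, C) = (C + D) + 16 = 16 + C + D)
p = -27/11 (p = -27*1/11 = -27/11 ≈ -2.4545)
H(Z) = -1 (H(Z) = 4 - 5 = -1)
n = -1 (n = (16 - 33 + 15) - 1*(-1) = -2 + 1 = -1)
(-3828 - 2227)*(751 + (-2400/(-1714) - 1976/n)) = (-3828 - 2227)*(751 + (-2400/(-1714) - 1976/(-1))) = -6055*(751 + (-2400*(-1/1714) - 1976*(-1))) = -6055*(751 + (1200/857 + 1976)) = -6055*(751 + 1694632/857) = -6055*2338239/857 = -14158037145/857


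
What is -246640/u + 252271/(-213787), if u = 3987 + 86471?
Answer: -37774177899/9669372223 ≈ -3.9066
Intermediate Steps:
u = 90458
-246640/u + 252271/(-213787) = -246640/90458 + 252271/(-213787) = -246640*1/90458 + 252271*(-1/213787) = -123320/45229 - 252271/213787 = -37774177899/9669372223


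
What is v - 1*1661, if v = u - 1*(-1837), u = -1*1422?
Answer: -1246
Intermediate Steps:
u = -1422
v = 415 (v = -1422 - 1*(-1837) = -1422 + 1837 = 415)
v - 1*1661 = 415 - 1*1661 = 415 - 1661 = -1246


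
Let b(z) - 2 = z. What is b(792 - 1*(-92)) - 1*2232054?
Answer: -2231168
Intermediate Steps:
b(z) = 2 + z
b(792 - 1*(-92)) - 1*2232054 = (2 + (792 - 1*(-92))) - 1*2232054 = (2 + (792 + 92)) - 2232054 = (2 + 884) - 2232054 = 886 - 2232054 = -2231168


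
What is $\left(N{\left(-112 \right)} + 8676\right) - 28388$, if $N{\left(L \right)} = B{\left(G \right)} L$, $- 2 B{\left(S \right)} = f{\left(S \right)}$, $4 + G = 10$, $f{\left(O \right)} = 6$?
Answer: $-19376$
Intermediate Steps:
$G = 6$ ($G = -4 + 10 = 6$)
$B{\left(S \right)} = -3$ ($B{\left(S \right)} = \left(- \frac{1}{2}\right) 6 = -3$)
$N{\left(L \right)} = - 3 L$
$\left(N{\left(-112 \right)} + 8676\right) - 28388 = \left(\left(-3\right) \left(-112\right) + 8676\right) - 28388 = \left(336 + 8676\right) - 28388 = 9012 - 28388 = -19376$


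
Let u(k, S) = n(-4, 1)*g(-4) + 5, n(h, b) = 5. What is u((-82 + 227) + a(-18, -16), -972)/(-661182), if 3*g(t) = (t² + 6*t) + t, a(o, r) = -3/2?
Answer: 5/220394 ≈ 2.2687e-5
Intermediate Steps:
a(o, r) = -3/2 (a(o, r) = -3*½ = -3/2)
g(t) = t²/3 + 7*t/3 (g(t) = ((t² + 6*t) + t)/3 = (t² + 7*t)/3 = t²/3 + 7*t/3)
u(k, S) = -15 (u(k, S) = 5*((⅓)*(-4)*(7 - 4)) + 5 = 5*((⅓)*(-4)*3) + 5 = 5*(-4) + 5 = -20 + 5 = -15)
u((-82 + 227) + a(-18, -16), -972)/(-661182) = -15/(-661182) = -15*(-1/661182) = 5/220394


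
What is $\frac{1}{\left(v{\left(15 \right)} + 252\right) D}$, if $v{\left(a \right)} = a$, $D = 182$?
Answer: $\frac{1}{48594} \approx 2.0579 \cdot 10^{-5}$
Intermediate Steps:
$\frac{1}{\left(v{\left(15 \right)} + 252\right) D} = \frac{1}{\left(15 + 252\right) 182} = \frac{1}{267 \cdot 182} = \frac{1}{48594}$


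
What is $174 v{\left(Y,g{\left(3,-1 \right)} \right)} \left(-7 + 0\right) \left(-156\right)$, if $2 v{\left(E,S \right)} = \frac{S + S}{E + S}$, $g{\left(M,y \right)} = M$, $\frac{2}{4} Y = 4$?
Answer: $\frac{570024}{11} \approx 51820.0$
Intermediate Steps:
$Y = 8$ ($Y = 2 \cdot 4 = 8$)
$v{\left(E,S \right)} = \frac{S}{E + S}$ ($v{\left(E,S \right)} = \frac{\left(S + S\right) \frac{1}{E + S}}{2} = \frac{2 S \frac{1}{E + S}}{2} = \frac{S}{E + S}$)
$174 v{\left(Y,g{\left(3,-1 \right)} \right)} \left(-7 + 0\right) \left(-156\right) = 174 \frac{3}{8 + 3} \left(-7 + 0\right) \left(-156\right) = 174 \cdot \frac{3}{11} \left(-7\right) \left(-156\right) = 174 \left(- \frac{21}{11}\right) \left(-156\right) = \left(- \frac{3654}{11}\right) \left(-156\right) = \frac{570024}{11}$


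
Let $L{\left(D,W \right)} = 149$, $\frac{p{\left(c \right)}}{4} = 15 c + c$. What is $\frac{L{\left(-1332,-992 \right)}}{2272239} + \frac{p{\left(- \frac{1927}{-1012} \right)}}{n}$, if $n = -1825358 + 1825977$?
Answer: $\frac{3047000317}{15471675351} \approx 0.19694$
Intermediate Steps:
$n = 619$
$p{\left(c \right)} = 64 c$ ($p{\left(c \right)} = 4 \left(15 c + c\right) = 4 \cdot 16 c = 64 c$)
$\frac{L{\left(-1332,-992 \right)}}{2272239} + \frac{p{\left(- \frac{1927}{-1012} \right)}}{n} = \frac{149}{2272239} + \frac{64 \left(- \frac{1927}{-1012}\right)}{619} = 149 \cdot \frac{1}{2272239} + 64 \left(\left(-1927\right) \left(- \frac{1}{1012}\right)\right) \frac{1}{619} = \frac{149}{2272239} + 64 \cdot \frac{1927}{1012} \cdot \frac{1}{619} = \frac{149}{2272239} + \frac{30832}{253} \cdot \frac{1}{619} = \frac{149}{2272239} + \frac{30832}{156607} = \frac{3047000317}{15471675351}$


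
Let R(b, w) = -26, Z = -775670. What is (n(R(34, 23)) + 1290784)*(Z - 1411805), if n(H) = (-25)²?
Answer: -2824924902275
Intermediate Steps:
n(H) = 625
(n(R(34, 23)) + 1290784)*(Z - 1411805) = (625 + 1290784)*(-775670 - 1411805) = 1291409*(-2187475) = -2824924902275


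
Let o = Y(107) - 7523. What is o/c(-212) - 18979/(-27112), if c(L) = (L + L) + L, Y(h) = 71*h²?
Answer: -1818561769/1436936 ≈ -1265.6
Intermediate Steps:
c(L) = 3*L (c(L) = 2*L + L = 3*L)
o = 805356 (o = 71*107² - 7523 = 71*11449 - 7523 = 812879 - 7523 = 805356)
o/c(-212) - 18979/(-27112) = 805356/((3*(-212))) - 18979/(-27112) = 805356/(-636) - 18979*(-1/27112) = 805356*(-1/636) + 18979/27112 = -67113/53 + 18979/27112 = -1818561769/1436936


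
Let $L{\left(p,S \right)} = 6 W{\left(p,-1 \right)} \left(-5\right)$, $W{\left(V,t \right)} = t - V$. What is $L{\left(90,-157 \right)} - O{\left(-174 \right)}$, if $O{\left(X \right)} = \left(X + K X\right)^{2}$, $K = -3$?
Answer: $-118374$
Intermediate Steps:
$L{\left(p,S \right)} = 30 + 30 p$ ($L{\left(p,S \right)} = 6 \left(-1 - p\right) \left(-5\right) = \left(-6 - 6 p\right) \left(-5\right) = 30 + 30 p$)
$O{\left(X \right)} = 4 X^{2}$ ($O{\left(X \right)} = \left(X - 3 X\right)^{2} = \left(- 2 X\right)^{2} = 4 X^{2}$)
$L{\left(90,-157 \right)} - O{\left(-174 \right)} = \left(30 + 30 \cdot 90\right) - 4 \left(-174\right)^{2} = \left(30 + 2700\right) - 4 \cdot 30276 = 2730 - 121104 = -118374$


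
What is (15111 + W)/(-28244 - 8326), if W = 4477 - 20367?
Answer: 779/36570 ≈ 0.021302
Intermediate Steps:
W = -15890
(15111 + W)/(-28244 - 8326) = (15111 - 15890)/(-28244 - 8326) = -779/(-36570) = -779*(-1/36570) = 779/36570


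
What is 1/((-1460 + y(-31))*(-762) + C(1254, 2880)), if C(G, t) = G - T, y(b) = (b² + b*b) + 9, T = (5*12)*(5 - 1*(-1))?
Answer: -1/358008 ≈ -2.7932e-6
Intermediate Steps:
T = 360 (T = 60*(5 + 1) = 60*6 = 360)
y(b) = 9 + 2*b² (y(b) = (b² + b²) + 9 = 2*b² + 9 = 9 + 2*b²)
C(G, t) = -360 + G (C(G, t) = G - 1*360 = G - 360 = -360 + G)
1/((-1460 + y(-31))*(-762) + C(1254, 2880)) = 1/((-1460 + (9 + 2*(-31)²))*(-762) + (-360 + 1254)) = 1/((-1460 + (9 + 2*961))*(-762) + 894) = 1/((-1460 + (9 + 1922))*(-762) + 894) = 1/((-1460 + 1931)*(-762) + 894) = 1/(471*(-762) + 894) = 1/(-358902 + 894) = 1/(-358008) = -1/358008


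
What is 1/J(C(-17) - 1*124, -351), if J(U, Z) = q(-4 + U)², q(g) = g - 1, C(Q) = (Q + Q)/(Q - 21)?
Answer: 361/5924356 ≈ 6.0935e-5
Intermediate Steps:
C(Q) = 2*Q/(-21 + Q) (C(Q) = (2*Q)/(-21 + Q) = 2*Q/(-21 + Q))
q(g) = -1 + g
J(U, Z) = (-5 + U)² (J(U, Z) = (-1 + (-4 + U))² = (-5 + U)²)
1/J(C(-17) - 1*124, -351) = 1/((-5 + (2*(-17)/(-21 - 17) - 1*124))²) = 1/((-5 + (2*(-17)/(-38) - 124))²) = 1/((-5 + (2*(-17)*(-1/38) - 124))²) = 1/((-5 + (17/19 - 124))²) = 1/((-5 - 2339/19)²) = 1/((-2434/19)²) = 1/(5924356/361) = 361/5924356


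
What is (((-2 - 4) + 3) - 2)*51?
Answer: -255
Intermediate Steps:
(((-2 - 4) + 3) - 2)*51 = ((-6 + 3) - 2)*51 = (-3 - 2)*51 = -5*51 = -255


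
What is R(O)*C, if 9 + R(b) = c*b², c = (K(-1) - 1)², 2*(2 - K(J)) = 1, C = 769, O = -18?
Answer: 55368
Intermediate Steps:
K(J) = 3/2 (K(J) = 2 - ½*1 = 2 - ½ = 3/2)
c = ¼ (c = (3/2 - 1)² = (½)² = ¼ ≈ 0.25000)
R(b) = -9 + b²/4
R(O)*C = (-9 + (¼)*(-18)²)*769 = (-9 + (¼)*324)*769 = (-9 + 81)*769 = 72*769 = 55368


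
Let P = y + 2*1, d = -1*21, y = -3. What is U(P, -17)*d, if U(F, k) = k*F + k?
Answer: 0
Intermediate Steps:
d = -21
P = -1 (P = -3 + 2*1 = -3 + 2 = -1)
U(F, k) = k + F*k (U(F, k) = F*k + k = k + F*k)
U(P, -17)*d = -17*(1 - 1)*(-21) = -17*0*(-21) = 0*(-21) = 0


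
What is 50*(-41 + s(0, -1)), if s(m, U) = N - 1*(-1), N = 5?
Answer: -1750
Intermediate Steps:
s(m, U) = 6 (s(m, U) = 5 - 1*(-1) = 5 + 1 = 6)
50*(-41 + s(0, -1)) = 50*(-41 + 6) = 50*(-35) = -1750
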